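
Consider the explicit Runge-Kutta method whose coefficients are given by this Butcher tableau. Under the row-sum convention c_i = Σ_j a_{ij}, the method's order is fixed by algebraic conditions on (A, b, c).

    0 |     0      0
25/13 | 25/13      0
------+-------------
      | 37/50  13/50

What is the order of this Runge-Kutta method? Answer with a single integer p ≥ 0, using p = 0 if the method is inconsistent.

b = (37/50, 13/50)
c = (0, 25/13)
Σ b_i: 37/50·1 + 13/50·1 = 1 ✓
b·c: 13/50·25/13 = 1/2 ✓; 2 stages ⇒ order 2.

2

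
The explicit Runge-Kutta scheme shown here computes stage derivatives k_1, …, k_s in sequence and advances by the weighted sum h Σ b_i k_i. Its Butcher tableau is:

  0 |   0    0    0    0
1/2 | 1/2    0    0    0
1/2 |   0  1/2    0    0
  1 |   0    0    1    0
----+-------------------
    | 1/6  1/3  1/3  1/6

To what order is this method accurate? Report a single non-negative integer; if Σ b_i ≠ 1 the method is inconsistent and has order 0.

b = (1/6, 1/3, 1/3, 1/6)
c = (0, 1/2, 1/2, 1)
Ac = (0, 0, 1/4, 1/2)
Σ b_i: 1/6·1 + 1/3·1 + 1/3·1 + 1/6·1 = 1 ✓
b·c: 1/3·1/2 + 1/3·1/2 + 1/6·1 = 1/2 ✓
b·c²: 1/3·1/4 + 1/3·1/4 + 1/6·1 = 1/3 ✓
b·Ac: 1/3·1/4 + 1/6·1/2 = 1/6 ✓
b·c³: 1/3·1/8 + 1/3·1/8 + 1/6·1 = 1/4 ✓
b·(c∘Ac): 1/3·1/8 + 1/6·1/2 = 1/8 ✓
b·Ac²: 1/3·1/8 + 1/6·1/4 = 1/12 ✓
b·A²c: 1/6·1/4 = 1/24 ✓; 4 stages ⇒ order 4.

4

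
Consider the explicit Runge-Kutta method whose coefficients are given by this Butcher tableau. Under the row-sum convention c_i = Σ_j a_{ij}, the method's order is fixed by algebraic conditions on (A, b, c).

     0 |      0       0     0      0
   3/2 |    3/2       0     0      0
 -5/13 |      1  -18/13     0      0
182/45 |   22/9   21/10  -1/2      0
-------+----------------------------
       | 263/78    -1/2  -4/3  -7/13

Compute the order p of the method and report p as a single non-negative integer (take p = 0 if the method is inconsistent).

1

b = (263/78, -1/2, -4/3, -7/13)
c = (0, 3/2, -5/13, 182/45)
Ac = (0, 0, -27/13, 869/260)
Σ b_i: 263/78·1 + (-1/2)·1 + (-4/3)·1 + (-7/13)·1 = 1 ✓
b·c: (-1/2)·3/2 + (-4/3)·(-5/13) + (-7/13)·182/45 = -5651/2340 ≠ 1/2 ⇒ order 1.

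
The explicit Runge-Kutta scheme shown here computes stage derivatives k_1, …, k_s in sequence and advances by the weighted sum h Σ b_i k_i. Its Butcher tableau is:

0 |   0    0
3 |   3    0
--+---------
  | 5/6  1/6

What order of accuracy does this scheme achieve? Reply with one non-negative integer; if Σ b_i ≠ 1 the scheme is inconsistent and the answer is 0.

b = (5/6, 1/6)
c = (0, 3)
Σ b_i: 5/6·1 + 1/6·1 = 1 ✓
b·c: 1/6·3 = 1/2 ✓; 2 stages ⇒ order 2.

2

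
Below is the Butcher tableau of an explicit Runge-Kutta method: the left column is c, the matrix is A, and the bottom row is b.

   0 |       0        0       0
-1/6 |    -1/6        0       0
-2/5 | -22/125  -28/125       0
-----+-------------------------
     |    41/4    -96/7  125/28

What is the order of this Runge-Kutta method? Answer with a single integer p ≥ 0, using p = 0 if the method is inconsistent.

3

b = (41/4, -96/7, 125/28)
c = (0, -1/6, -2/5)
Ac = (0, 0, 14/375)
Σ b_i: 41/4·1 + (-96/7)·1 + 125/28·1 = 1 ✓
b·c: (-96/7)·(-1/6) + 125/28·(-2/5) = 1/2 ✓
b·c²: (-96/7)·1/36 + 125/28·4/25 = 1/3 ✓
b·Ac: 125/28·14/375 = 1/6 ✓; 3 stages ⇒ order 3.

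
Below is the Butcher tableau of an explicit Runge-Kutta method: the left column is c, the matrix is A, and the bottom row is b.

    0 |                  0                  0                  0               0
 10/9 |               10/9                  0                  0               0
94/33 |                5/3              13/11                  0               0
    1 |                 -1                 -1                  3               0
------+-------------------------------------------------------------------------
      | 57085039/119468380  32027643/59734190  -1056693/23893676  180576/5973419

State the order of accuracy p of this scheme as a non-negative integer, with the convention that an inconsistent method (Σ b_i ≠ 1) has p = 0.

b = (57085039/119468380, 32027643/59734190, -1056693/23893676, 180576/5973419)
c = (0, 10/9, 94/33, 1)
Ac = (0, 0, 130/99, 736/99)
Σ b_i: 57085039/119468380·1 + 32027643/59734190·1 + (-1056693/23893676)·1 + 180576/5973419·1 = 1 ✓
b·c: 32027643/59734190·10/9 + (-1056693/23893676)·94/33 + 180576/5973419·1 = 1/2 ✓
b·c²: 32027643/59734190·100/81 + (-1056693/23893676)·8836/1089 + 180576/5973419·1 = 1/3 ✓
b·Ac: (-1056693/23893676)·130/99 + 180576/5973419·736/99 = 1/6 ✓
b·c³: 32027643/59734190·1000/729 + (-1056693/23893676)·830584/35937 + 180576/5973419·1 = -151637182/591368481 ≠ 1/4 ⇒ order 3.
b·(c∘Ac): (-1056693/23893676)·12220/3267 + 180576/5973419·736/99 = 3189071/53760771 ≠ 1/8
b·Ac²: (-1056693/23893676)·1300/891 + 180576/5973419·226472/9801 = 1124779709/1774105443 ≠ 1/12
b·A²c: 180576/5973419·130/33 = 711360/5973419 ≠ 1/24

3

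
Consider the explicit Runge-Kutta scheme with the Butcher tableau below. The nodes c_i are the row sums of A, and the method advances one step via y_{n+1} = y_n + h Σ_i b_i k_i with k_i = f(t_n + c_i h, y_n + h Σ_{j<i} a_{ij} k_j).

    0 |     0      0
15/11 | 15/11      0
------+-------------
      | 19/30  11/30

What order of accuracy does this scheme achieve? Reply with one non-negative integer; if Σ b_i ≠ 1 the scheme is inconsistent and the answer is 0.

b = (19/30, 11/30)
c = (0, 15/11)
Σ b_i: 19/30·1 + 11/30·1 = 1 ✓
b·c: 11/30·15/11 = 1/2 ✓; 2 stages ⇒ order 2.

2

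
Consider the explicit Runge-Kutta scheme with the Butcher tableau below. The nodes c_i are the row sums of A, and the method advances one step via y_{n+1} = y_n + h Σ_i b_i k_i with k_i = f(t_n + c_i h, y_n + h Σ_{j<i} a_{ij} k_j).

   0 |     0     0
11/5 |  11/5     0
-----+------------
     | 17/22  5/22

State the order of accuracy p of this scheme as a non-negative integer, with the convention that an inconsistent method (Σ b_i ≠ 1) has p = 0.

b = (17/22, 5/22)
c = (0, 11/5)
Σ b_i: 17/22·1 + 5/22·1 = 1 ✓
b·c: 5/22·11/5 = 1/2 ✓; 2 stages ⇒ order 2.

2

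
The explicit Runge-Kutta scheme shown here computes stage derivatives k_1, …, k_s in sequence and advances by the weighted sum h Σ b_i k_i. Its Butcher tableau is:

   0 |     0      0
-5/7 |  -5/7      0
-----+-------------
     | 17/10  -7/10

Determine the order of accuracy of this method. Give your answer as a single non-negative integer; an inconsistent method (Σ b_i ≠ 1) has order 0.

b = (17/10, -7/10)
c = (0, -5/7)
Σ b_i: 17/10·1 + (-7/10)·1 = 1 ✓
b·c: (-7/10)·(-5/7) = 1/2 ✓; 2 stages ⇒ order 2.

2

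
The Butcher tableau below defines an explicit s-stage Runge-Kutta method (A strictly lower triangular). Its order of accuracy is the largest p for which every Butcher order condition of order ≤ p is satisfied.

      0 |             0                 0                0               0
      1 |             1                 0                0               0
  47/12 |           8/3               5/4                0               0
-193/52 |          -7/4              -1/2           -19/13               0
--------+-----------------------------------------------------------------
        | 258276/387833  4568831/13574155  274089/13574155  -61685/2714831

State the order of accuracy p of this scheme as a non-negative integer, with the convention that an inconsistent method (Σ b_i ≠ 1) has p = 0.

b = (258276/387833, 4568831/13574155, 274089/13574155, -61685/2714831)
c = (0, 1, 47/12, -193/52)
Ac = (0, 0, 5/4, -971/156)
Σ b_i: 258276/387833·1 + 4568831/13574155·1 + 274089/13574155·1 + (-61685/2714831)·1 = 1 ✓
b·c: 4568831/13574155·1 + 274089/13574155·47/12 + (-61685/2714831)·(-193/52) = 1/2 ✓
b·c²: 4568831/13574155·1 + 274089/13574155·2209/144 + (-61685/2714831)·37249/2704 = 1/3 ✓
b·Ac: 274089/13574155·5/4 + (-61685/2714831)·(-971/156) = 1/6 ✓
b·c³: 4568831/13574155·1 + 274089/13574155·103823/1728 + (-61685/2714831)·(-7189057/140608) = 3937203107/1452046752 ≠ 1/4 ⇒ order 3.
b·(c∘Ac): 274089/13574155·235/48 + (-61685/2714831)·187403/8112 = -991427/2326998 ≠ 1/8
b·Ac²: 274089/13574155·5/4 + (-61685/2714831)·(-42907/1872) = 30494417/55847952 ≠ 1/12
b·A²c: (-61685/2714831)·(-95/52) = 450775/10859324 ≠ 1/24

3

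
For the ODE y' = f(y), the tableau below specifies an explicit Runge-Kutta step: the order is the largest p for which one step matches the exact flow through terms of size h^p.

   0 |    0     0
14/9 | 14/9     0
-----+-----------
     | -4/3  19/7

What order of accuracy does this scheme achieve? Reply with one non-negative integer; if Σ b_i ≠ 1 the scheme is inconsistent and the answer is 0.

0

b = (-4/3, 19/7)
c = (0, 14/9)
Σ b_i: (-4/3)·1 + 19/7·1 = 29/21 ≠ 1 ⇒ order 0.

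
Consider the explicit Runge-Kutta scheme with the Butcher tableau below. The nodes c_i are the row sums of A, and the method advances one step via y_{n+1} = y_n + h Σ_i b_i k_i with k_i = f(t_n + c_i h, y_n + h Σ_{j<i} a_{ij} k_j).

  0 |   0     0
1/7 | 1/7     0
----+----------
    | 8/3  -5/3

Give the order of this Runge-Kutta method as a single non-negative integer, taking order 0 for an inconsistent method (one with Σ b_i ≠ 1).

1

b = (8/3, -5/3)
c = (0, 1/7)
Σ b_i: 8/3·1 + (-5/3)·1 = 1 ✓
b·c: (-5/3)·1/7 = -5/21 ≠ 1/2 ⇒ order 1.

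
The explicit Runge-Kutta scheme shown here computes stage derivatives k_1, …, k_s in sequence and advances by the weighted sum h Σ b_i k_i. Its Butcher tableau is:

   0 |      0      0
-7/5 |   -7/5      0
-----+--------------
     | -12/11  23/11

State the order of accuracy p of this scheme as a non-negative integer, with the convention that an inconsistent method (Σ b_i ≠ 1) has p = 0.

b = (-12/11, 23/11)
c = (0, -7/5)
Σ b_i: (-12/11)·1 + 23/11·1 = 1 ✓
b·c: 23/11·(-7/5) = -161/55 ≠ 1/2 ⇒ order 1.

1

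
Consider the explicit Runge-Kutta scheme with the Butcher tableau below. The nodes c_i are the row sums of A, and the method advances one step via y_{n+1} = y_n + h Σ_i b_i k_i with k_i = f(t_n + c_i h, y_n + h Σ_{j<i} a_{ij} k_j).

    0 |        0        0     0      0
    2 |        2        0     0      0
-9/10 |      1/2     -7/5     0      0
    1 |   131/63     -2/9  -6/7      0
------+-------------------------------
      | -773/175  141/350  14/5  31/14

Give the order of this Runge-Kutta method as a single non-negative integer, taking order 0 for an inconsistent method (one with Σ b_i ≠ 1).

b = (-773/175, 141/350, 14/5, 31/14)
c = (0, 2, -9/10, 1)
Ac = (0, 0, -14/5, 103/315)
Σ b_i: (-773/175)·1 + 141/350·1 + 14/5·1 + 31/14·1 = 1 ✓
b·c: 141/350·2 + 14/5·(-9/10) + 31/14·1 = 1/2 ✓
b·c²: 141/350·4 + 14/5·81/100 + 31/14·1 = 5332/875 ≠ 1/3 ⇒ order 2.
b·Ac: 14/5·(-14/5) + 31/14·103/315 = -156907/22050 ≠ 1/6

2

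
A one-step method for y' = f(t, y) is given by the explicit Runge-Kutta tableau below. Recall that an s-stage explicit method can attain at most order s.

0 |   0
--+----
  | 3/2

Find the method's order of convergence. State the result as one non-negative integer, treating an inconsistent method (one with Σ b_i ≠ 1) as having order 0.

b = (3/2)
c = (0)
Σ b_i: 3/2·1 = 3/2 ≠ 1 ⇒ order 0.

0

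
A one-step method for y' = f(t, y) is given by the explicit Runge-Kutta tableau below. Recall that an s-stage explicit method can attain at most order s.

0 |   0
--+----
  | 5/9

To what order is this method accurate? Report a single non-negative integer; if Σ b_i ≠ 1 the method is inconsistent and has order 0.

0

b = (5/9)
c = (0)
Σ b_i: 5/9·1 = 5/9 ≠ 1 ⇒ order 0.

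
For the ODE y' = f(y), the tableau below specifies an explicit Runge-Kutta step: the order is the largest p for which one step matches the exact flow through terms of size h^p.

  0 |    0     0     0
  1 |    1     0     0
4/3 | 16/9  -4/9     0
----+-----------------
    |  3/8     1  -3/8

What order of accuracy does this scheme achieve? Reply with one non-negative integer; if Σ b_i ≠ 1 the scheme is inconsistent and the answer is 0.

3

b = (3/8, 1, -3/8)
c = (0, 1, 4/3)
Ac = (0, 0, -4/9)
Σ b_i: 3/8·1 + 1·1 + (-3/8)·1 = 1 ✓
b·c: 1·1 + (-3/8)·4/3 = 1/2 ✓
b·c²: 1·1 + (-3/8)·16/9 = 1/3 ✓
b·Ac: (-3/8)·(-4/9) = 1/6 ✓; 3 stages ⇒ order 3.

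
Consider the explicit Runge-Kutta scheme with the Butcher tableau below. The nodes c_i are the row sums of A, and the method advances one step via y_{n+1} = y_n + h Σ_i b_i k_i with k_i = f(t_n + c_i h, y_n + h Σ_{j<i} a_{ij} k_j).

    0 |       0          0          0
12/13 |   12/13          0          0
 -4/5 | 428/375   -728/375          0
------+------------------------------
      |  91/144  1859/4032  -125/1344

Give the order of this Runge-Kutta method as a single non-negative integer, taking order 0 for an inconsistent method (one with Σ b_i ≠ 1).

3

b = (91/144, 1859/4032, -125/1344)
c = (0, 12/13, -4/5)
Ac = (0, 0, -224/125)
Σ b_i: 91/144·1 + 1859/4032·1 + (-125/1344)·1 = 1 ✓
b·c: 1859/4032·12/13 + (-125/1344)·(-4/5) = 1/2 ✓
b·c²: 1859/4032·144/169 + (-125/1344)·16/25 = 1/3 ✓
b·Ac: (-125/1344)·(-224/125) = 1/6 ✓; 3 stages ⇒ order 3.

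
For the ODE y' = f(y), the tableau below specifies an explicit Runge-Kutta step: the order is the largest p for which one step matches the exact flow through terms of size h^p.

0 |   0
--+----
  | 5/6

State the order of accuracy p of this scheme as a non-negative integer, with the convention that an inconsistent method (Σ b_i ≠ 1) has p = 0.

b = (5/6)
c = (0)
Σ b_i: 5/6·1 = 5/6 ≠ 1 ⇒ order 0.

0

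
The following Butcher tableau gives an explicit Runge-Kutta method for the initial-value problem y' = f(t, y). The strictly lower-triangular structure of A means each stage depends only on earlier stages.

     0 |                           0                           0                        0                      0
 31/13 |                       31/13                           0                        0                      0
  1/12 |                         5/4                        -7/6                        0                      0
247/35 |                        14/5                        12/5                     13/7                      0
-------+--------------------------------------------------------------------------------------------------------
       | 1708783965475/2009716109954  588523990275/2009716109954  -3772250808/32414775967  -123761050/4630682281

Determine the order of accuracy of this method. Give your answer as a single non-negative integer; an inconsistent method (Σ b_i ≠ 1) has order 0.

3

b = (1708783965475/2009716109954, 588523990275/2009716109954, -3772250808/32414775967, -123761050/4630682281)
c = (0, 31/13, 1/12, 247/35)
Ac = (0, 0, -217/78, 32093/5460)
Σ b_i: 1708783965475/2009716109954·1 + 588523990275/2009716109954·1 + (-3772250808/32414775967)·1 + (-123761050/4630682281)·1 = 1 ✓
b·c: 588523990275/2009716109954·31/13 + (-3772250808/32414775967)·1/12 + (-123761050/4630682281)·247/35 = 1/2 ✓
b·c²: 588523990275/2009716109954·961/169 + (-3772250808/32414775967)·1/144 + (-123761050/4630682281)·61009/1225 = 1/3 ✓
b·Ac: (-3772250808/32414775967)·(-217/78) + (-123761050/4630682281)·32093/5460 = 1/6 ✓
b·c³: 588523990275/2009716109954·29791/2197 + (-3772250808/32414775967)·1/1728 + (-123761050/4630682281)·15069223/42875 = -5758378231027703/1061908060678920 ≠ 1/4 ⇒ order 3.
b·(c∘Ac): (-3772250808/32414775967)·(-217/936) + (-123761050/4630682281)·609767/14700 = -2734785857735/2528352525426 ≠ 1/8
b·Ac²: (-3772250808/32414775967)·(-6727/1014) + (-123761050/4630682281)·11635241/851760 = 1763870438557/4334318615016 ≠ 1/12
b·A²c: (-123761050/4630682281)·(-31/6) = 1918296275/13892046843 ≠ 1/24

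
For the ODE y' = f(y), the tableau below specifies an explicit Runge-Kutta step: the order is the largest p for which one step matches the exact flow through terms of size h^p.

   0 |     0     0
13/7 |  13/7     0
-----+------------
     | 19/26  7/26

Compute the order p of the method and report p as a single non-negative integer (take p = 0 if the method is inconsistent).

2

b = (19/26, 7/26)
c = (0, 13/7)
Σ b_i: 19/26·1 + 7/26·1 = 1 ✓
b·c: 7/26·13/7 = 1/2 ✓; 2 stages ⇒ order 2.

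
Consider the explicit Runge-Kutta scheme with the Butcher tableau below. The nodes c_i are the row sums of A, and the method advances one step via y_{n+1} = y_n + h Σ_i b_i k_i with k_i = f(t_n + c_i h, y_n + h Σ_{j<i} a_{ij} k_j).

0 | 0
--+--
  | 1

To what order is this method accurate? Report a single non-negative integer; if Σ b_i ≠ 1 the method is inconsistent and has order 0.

b = (1)
c = (0)
Σ b_i: 1·1 = 1 ✓; 1 stage ⇒ order 1.

1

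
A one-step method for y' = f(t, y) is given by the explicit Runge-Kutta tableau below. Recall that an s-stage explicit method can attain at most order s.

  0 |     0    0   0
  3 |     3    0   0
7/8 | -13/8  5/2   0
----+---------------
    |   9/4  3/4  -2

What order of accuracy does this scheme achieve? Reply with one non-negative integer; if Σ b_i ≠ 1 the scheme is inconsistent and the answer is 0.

b = (9/4, 3/4, -2)
c = (0, 3, 7/8)
Ac = (0, 0, 15/2)
Σ b_i: 9/4·1 + 3/4·1 + (-2)·1 = 1 ✓
b·c: 3/4·3 + (-2)·7/8 = 1/2 ✓
b·c²: 3/4·9 + (-2)·49/64 = 167/32 ≠ 1/3 ⇒ order 2.
b·Ac: (-2)·15/2 = -15 ≠ 1/6

2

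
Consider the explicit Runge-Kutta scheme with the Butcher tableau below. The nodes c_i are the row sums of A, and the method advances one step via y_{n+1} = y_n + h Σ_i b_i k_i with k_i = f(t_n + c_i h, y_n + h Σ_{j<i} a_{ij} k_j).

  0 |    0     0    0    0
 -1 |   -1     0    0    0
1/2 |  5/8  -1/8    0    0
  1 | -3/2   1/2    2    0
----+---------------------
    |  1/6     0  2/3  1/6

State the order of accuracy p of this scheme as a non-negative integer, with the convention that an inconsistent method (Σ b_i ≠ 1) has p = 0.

b = (1/6, 0, 2/3, 1/6)
c = (0, -1, 1/2, 1)
Ac = (0, 0, 1/8, 1/2)
Σ b_i: 1/6·1 + 2/3·1 + 1/6·1 = 1 ✓
b·c: 2/3·1/2 + 1/6·1 = 1/2 ✓
b·c²: 2/3·1/4 + 1/6·1 = 1/3 ✓
b·Ac: 2/3·1/8 + 1/6·1/2 = 1/6 ✓
b·c³: 2/3·1/8 + 1/6·1 = 1/4 ✓
b·(c∘Ac): 2/3·1/16 + 1/6·1/2 = 1/8 ✓
b·Ac²: 2/3·(-1/8) + 1/6·1 = 1/12 ✓
b·A²c: 1/6·1/4 = 1/24 ✓; 4 stages ⇒ order 4.

4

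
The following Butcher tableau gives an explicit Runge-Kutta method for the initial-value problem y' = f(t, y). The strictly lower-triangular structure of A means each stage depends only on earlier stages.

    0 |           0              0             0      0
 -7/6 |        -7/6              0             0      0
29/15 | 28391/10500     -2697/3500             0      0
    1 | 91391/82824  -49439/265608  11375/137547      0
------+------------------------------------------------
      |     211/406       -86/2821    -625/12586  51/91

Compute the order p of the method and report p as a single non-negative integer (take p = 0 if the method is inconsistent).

4

b = (211/406, -86/2821, -625/12586, 51/91)
c = (0, -7/6, 29/15, 1)
Ac = (0, 0, 899/1000, 923/2448)
Σ b_i: 211/406·1 + (-86/2821)·1 + (-625/12586)·1 + 51/91·1 = 1 ✓
b·c: (-86/2821)·(-7/6) + (-625/12586)·29/15 + 51/91·1 = 1/2 ✓
b·c²: (-86/2821)·49/36 + (-625/12586)·841/225 + 51/91·1 = 1/3 ✓
b·Ac: (-625/12586)·899/1000 + 51/91·923/2448 = 1/6 ✓
b·c³: (-86/2821)·(-343/216) + (-625/12586)·24389/3375 + 51/91·1 = 1/4 ✓
b·(c∘Ac): (-625/12586)·26071/15000 + 51/91·923/2448 = 1/8 ✓
b·Ac²: (-625/12586)·(-6293/6000) + 51/91·91/1632 = 1/12 ✓
b·A²c: 51/91·91/1224 = 1/24 ✓; 4 stages ⇒ order 4.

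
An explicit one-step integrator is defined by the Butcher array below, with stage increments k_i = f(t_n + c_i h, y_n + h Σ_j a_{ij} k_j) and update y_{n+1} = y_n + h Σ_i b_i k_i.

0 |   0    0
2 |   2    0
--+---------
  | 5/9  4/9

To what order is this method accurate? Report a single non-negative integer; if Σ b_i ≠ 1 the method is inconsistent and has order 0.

1

b = (5/9, 4/9)
c = (0, 2)
Σ b_i: 5/9·1 + 4/9·1 = 1 ✓
b·c: 4/9·2 = 8/9 ≠ 1/2 ⇒ order 1.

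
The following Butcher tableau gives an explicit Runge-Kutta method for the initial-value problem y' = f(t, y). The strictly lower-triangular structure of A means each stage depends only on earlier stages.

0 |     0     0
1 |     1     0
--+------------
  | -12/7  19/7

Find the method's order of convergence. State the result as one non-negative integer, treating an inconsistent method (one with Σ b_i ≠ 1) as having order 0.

b = (-12/7, 19/7)
c = (0, 1)
Σ b_i: (-12/7)·1 + 19/7·1 = 1 ✓
b·c: 19/7·1 = 19/7 ≠ 1/2 ⇒ order 1.

1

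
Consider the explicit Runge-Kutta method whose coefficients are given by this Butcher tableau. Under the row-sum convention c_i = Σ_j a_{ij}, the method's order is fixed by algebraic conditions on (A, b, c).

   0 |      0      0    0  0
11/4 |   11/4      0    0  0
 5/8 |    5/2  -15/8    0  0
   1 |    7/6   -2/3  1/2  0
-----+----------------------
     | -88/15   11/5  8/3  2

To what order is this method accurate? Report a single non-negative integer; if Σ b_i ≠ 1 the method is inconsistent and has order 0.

b = (-88/15, 11/5, 8/3, 2)
c = (0, 11/4, 5/8, 1)
Ac = (0, 0, -165/32, -73/48)
Σ b_i: (-88/15)·1 + 11/5·1 + 8/3·1 + 2·1 = 1 ✓
b·c: 11/5·11/4 + 8/3·5/8 + 2·1 = 583/60 ≠ 1/2 ⇒ order 1.

1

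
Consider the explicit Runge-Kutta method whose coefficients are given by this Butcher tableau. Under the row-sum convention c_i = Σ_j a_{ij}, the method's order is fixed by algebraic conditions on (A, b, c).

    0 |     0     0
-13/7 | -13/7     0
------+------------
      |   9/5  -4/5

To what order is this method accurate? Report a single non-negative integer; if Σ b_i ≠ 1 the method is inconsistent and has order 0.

1

b = (9/5, -4/5)
c = (0, -13/7)
Σ b_i: 9/5·1 + (-4/5)·1 = 1 ✓
b·c: (-4/5)·(-13/7) = 52/35 ≠ 1/2 ⇒ order 1.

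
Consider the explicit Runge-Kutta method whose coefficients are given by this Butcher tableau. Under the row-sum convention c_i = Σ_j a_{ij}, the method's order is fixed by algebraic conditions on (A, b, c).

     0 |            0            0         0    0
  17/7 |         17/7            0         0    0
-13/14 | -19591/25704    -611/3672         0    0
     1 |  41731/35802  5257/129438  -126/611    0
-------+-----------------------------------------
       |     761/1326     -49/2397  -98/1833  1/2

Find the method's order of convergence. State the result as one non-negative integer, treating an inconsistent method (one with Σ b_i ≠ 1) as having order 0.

b = (761/1326, -49/2397, -98/1833, 1/2)
c = (0, 17/7, -13/14, 1)
Ac = (0, 0, -611/1512, 47/162)
Σ b_i: 761/1326·1 + (-49/2397)·1 + (-98/1833)·1 + 1/2·1 = 1 ✓
b·c: (-49/2397)·17/7 + (-98/1833)·(-13/14) + 1/2·1 = 1/2 ✓
b·c²: (-49/2397)·289/49 + (-98/1833)·169/196 + 1/2·1 = 1/3 ✓
b·Ac: (-98/1833)·(-611/1512) + 1/2·47/162 = 1/6 ✓
b·c³: (-49/2397)·4913/343 + (-98/1833)·(-2197/2744) + 1/2·1 = 1/4 ✓
b·(c∘Ac): (-98/1833)·7943/21168 + 1/2·47/162 = 1/8 ✓
b·Ac²: (-98/1833)·(-10387/10584) + 1/2·5/81 = 1/12 ✓
b·A²c: 1/2·1/12 = 1/24 ✓; 4 stages ⇒ order 4.

4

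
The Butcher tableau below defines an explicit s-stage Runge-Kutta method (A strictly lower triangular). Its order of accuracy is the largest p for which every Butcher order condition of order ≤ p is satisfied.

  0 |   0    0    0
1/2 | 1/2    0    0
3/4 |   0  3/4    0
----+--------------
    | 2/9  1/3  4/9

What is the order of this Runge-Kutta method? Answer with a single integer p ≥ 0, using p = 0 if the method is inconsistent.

b = (2/9, 1/3, 4/9)
c = (0, 1/2, 3/4)
Ac = (0, 0, 3/8)
Σ b_i: 2/9·1 + 1/3·1 + 4/9·1 = 1 ✓
b·c: 1/3·1/2 + 4/9·3/4 = 1/2 ✓
b·c²: 1/3·1/4 + 4/9·9/16 = 1/3 ✓
b·Ac: 4/9·3/8 = 1/6 ✓; 3 stages ⇒ order 3.

3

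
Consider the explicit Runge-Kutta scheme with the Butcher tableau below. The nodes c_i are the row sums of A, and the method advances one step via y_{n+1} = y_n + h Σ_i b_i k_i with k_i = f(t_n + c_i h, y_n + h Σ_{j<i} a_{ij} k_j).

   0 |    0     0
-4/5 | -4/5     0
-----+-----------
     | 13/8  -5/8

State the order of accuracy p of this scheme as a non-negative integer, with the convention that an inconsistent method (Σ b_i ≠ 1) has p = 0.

b = (13/8, -5/8)
c = (0, -4/5)
Σ b_i: 13/8·1 + (-5/8)·1 = 1 ✓
b·c: (-5/8)·(-4/5) = 1/2 ✓; 2 stages ⇒ order 2.

2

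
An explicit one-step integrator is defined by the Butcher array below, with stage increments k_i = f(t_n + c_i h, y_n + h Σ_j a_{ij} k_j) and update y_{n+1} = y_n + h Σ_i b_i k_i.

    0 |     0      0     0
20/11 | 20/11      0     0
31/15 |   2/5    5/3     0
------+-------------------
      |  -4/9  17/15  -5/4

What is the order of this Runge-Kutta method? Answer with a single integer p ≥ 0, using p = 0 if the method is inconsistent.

0

b = (-4/9, 17/15, -5/4)
c = (0, 20/11, 31/15)
Ac = (0, 0, 100/33)
Σ b_i: (-4/9)·1 + 17/15·1 + (-5/4)·1 = -101/180 ≠ 1 ⇒ order 0.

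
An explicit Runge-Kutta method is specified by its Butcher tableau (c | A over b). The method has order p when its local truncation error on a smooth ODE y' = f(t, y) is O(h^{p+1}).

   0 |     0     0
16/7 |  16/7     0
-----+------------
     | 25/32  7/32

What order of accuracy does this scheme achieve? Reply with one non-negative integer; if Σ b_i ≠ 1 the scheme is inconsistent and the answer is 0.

2

b = (25/32, 7/32)
c = (0, 16/7)
Σ b_i: 25/32·1 + 7/32·1 = 1 ✓
b·c: 7/32·16/7 = 1/2 ✓; 2 stages ⇒ order 2.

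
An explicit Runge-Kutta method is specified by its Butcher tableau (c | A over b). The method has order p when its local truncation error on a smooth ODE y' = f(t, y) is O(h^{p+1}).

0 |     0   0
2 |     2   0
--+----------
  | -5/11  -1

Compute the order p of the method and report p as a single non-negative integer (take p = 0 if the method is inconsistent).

0

b = (-5/11, -1)
c = (0, 2)
Σ b_i: (-5/11)·1 + (-1)·1 = -16/11 ≠ 1 ⇒ order 0.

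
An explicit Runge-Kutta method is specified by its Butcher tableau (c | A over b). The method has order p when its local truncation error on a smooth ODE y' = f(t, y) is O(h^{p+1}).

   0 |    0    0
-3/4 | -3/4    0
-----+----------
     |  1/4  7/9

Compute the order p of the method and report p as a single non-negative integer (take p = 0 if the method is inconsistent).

b = (1/4, 7/9)
c = (0, -3/4)
Σ b_i: 1/4·1 + 7/9·1 = 37/36 ≠ 1 ⇒ order 0.

0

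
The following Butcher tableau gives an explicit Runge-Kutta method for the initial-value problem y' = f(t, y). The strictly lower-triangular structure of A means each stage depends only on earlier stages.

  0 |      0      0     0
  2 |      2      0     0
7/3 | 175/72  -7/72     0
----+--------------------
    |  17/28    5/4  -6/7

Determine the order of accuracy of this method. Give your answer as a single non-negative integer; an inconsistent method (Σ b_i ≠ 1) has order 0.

3

b = (17/28, 5/4, -6/7)
c = (0, 2, 7/3)
Ac = (0, 0, -7/36)
Σ b_i: 17/28·1 + 5/4·1 + (-6/7)·1 = 1 ✓
b·c: 5/4·2 + (-6/7)·7/3 = 1/2 ✓
b·c²: 5/4·4 + (-6/7)·49/9 = 1/3 ✓
b·Ac: (-6/7)·(-7/36) = 1/6 ✓; 3 stages ⇒ order 3.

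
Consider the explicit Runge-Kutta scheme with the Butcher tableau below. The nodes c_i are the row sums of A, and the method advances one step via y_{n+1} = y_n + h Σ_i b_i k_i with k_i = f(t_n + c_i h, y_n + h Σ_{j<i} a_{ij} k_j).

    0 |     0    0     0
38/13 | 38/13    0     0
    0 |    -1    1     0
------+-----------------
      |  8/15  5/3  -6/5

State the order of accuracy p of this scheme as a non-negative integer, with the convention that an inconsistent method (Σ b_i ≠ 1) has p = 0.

b = (8/15, 5/3, -6/5)
c = (0, 38/13, 0)
Ac = (0, 0, 38/13)
Σ b_i: 8/15·1 + 5/3·1 + (-6/5)·1 = 1 ✓
b·c: 5/3·38/13 = 190/39 ≠ 1/2 ⇒ order 1.

1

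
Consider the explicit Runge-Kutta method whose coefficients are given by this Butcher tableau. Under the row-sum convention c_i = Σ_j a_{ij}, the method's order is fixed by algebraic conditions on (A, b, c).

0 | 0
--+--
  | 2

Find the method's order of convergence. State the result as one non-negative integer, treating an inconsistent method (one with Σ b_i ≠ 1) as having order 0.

b = (2)
c = (0)
Σ b_i: 2·1 = 2 ≠ 1 ⇒ order 0.

0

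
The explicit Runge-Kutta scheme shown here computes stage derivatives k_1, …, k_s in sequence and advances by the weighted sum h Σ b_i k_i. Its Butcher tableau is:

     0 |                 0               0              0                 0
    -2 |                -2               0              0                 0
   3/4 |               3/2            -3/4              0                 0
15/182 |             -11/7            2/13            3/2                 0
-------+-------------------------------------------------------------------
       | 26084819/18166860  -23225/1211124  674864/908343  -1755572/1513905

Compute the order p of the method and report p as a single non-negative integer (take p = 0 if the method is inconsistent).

3

b = (26084819/18166860, -23225/1211124, 674864/908343, -1755572/1513905)
c = (0, -2, 3/4, 15/182)
Ac = (0, 0, 3/2, 85/104)
Σ b_i: 26084819/18166860·1 + (-23225/1211124)·1 + 674864/908343·1 + (-1755572/1513905)·1 = 1 ✓
b·c: (-23225/1211124)·(-2) + 674864/908343·3/4 + (-1755572/1513905)·15/182 = 1/2 ✓
b·c²: (-23225/1211124)·4 + 674864/908343·9/16 + (-1755572/1513905)·225/33124 = 1/3 ✓
b·Ac: 674864/908343·3/2 + (-1755572/1513905)·85/104 = 1/6 ✓
b·c³: (-23225/1211124)·(-8) + 674864/908343·27/64 + (-1755572/1513905)·3375/6028568 = 51380851/110212284 ≠ 1/4 ⇒ order 3.
b·(c∘Ac): 674864/908343·9/8 + (-1755572/1513905)·1275/18928 = 305897/403708 ≠ 1/8
b·Ac²: 674864/908343·(-3) + (-1755572/1513905)·607/416 = -47487487/12111240 ≠ 1/12
b·A²c: (-1755572/1513905)·9/4 = -1316679/504635 ≠ 1/24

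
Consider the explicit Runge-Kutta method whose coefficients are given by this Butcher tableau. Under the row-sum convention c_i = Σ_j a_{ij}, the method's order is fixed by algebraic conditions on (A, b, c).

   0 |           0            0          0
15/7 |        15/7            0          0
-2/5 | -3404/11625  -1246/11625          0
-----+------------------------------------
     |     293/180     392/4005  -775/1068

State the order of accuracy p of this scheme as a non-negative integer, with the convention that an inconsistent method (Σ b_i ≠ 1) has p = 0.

3

b = (293/180, 392/4005, -775/1068)
c = (0, 15/7, -2/5)
Ac = (0, 0, -178/775)
Σ b_i: 293/180·1 + 392/4005·1 + (-775/1068)·1 = 1 ✓
b·c: 392/4005·15/7 + (-775/1068)·(-2/5) = 1/2 ✓
b·c²: 392/4005·225/49 + (-775/1068)·4/25 = 1/3 ✓
b·Ac: (-775/1068)·(-178/775) = 1/6 ✓; 3 stages ⇒ order 3.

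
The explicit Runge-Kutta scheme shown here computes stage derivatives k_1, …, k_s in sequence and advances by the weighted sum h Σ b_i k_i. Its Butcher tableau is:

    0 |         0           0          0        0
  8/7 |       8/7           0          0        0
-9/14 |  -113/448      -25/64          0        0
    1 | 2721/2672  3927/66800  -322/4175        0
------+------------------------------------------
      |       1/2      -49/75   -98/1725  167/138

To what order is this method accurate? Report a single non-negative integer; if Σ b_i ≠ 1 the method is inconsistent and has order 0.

4

b = (1/2, -49/75, -98/1725, 167/138)
c = (0, 8/7, -9/14, 1)
Ac = (0, 0, -25/56, 39/334)
Σ b_i: 1/2·1 + (-49/75)·1 + (-98/1725)·1 + 167/138·1 = 1 ✓
b·c: (-49/75)·8/7 + (-98/1725)·(-9/14) + 167/138·1 = 1/2 ✓
b·c²: (-49/75)·64/49 + (-98/1725)·81/196 + 167/138·1 = 1/3 ✓
b·Ac: (-98/1725)·(-25/56) + 167/138·39/334 = 1/6 ✓
b·c³: (-49/75)·512/343 + (-98/1725)·(-729/2744) + 167/138·1 = 1/4 ✓
b·(c∘Ac): (-98/1725)·225/784 + 167/138·39/334 = 1/8 ✓
b·Ac²: (-98/1725)·(-25/49) + 167/138·15/334 = 1/12 ✓
b·A²c: 167/138·23/668 = 1/24 ✓; 4 stages ⇒ order 4.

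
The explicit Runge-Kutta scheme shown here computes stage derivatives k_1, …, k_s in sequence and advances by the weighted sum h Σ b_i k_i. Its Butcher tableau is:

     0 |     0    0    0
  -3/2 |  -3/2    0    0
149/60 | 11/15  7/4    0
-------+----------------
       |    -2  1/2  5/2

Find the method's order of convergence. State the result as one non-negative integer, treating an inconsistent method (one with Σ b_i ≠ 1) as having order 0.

b = (-2, 1/2, 5/2)
c = (0, -3/2, 149/60)
Ac = (0, 0, -21/8)
Σ b_i: (-2)·1 + 1/2·1 + 5/2·1 = 1 ✓
b·c: 1/2·(-3/2) + 5/2·149/60 = 131/24 ≠ 1/2 ⇒ order 1.

1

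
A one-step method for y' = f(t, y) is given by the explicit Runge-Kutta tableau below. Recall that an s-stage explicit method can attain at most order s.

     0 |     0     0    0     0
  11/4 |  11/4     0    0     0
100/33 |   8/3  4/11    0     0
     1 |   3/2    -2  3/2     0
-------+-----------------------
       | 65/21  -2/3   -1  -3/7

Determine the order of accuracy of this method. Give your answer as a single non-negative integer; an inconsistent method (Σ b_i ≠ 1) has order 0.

1

b = (65/21, -2/3, -1, -3/7)
c = (0, 11/4, 100/33, 1)
Ac = (0, 0, 1, -21/22)
Σ b_i: 65/21·1 + (-2/3)·1 + (-1)·1 + (-3/7)·1 = 1 ✓
b·c: (-2/3)·11/4 + (-1)·100/33 + (-3/7)·1 = -815/154 ≠ 1/2 ⇒ order 1.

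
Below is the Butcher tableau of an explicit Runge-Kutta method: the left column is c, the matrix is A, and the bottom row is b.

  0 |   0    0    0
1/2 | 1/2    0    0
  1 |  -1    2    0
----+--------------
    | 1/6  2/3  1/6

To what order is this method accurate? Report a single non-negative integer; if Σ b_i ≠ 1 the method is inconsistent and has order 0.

3

b = (1/6, 2/3, 1/6)
c = (0, 1/2, 1)
Ac = (0, 0, 1)
Σ b_i: 1/6·1 + 2/3·1 + 1/6·1 = 1 ✓
b·c: 2/3·1/2 + 1/6·1 = 1/2 ✓
b·c²: 2/3·1/4 + 1/6·1 = 1/3 ✓
b·Ac: 1/6·1 = 1/6 ✓; 3 stages ⇒ order 3.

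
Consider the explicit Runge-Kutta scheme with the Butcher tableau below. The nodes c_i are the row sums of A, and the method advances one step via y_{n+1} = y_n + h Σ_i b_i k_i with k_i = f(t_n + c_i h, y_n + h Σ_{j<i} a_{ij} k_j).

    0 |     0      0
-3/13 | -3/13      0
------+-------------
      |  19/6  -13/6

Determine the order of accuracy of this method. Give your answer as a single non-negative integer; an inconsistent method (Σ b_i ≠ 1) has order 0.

2

b = (19/6, -13/6)
c = (0, -3/13)
Σ b_i: 19/6·1 + (-13/6)·1 = 1 ✓
b·c: (-13/6)·(-3/13) = 1/2 ✓; 2 stages ⇒ order 2.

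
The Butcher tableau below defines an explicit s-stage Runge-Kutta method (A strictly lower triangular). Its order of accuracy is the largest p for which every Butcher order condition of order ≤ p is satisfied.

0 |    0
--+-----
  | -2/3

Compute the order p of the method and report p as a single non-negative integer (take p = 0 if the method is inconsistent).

0

b = (-2/3)
c = (0)
Σ b_i: (-2/3)·1 = -2/3 ≠ 1 ⇒ order 0.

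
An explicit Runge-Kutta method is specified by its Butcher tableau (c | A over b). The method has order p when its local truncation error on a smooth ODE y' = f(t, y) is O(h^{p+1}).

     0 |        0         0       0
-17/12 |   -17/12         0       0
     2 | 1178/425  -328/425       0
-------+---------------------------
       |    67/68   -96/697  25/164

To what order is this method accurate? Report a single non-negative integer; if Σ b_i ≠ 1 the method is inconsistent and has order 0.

b = (67/68, -96/697, 25/164)
c = (0, -17/12, 2)
Ac = (0, 0, 82/75)
Σ b_i: 67/68·1 + (-96/697)·1 + 25/164·1 = 1 ✓
b·c: (-96/697)·(-17/12) + 25/164·2 = 1/2 ✓
b·c²: (-96/697)·289/144 + 25/164·4 = 1/3 ✓
b·Ac: 25/164·82/75 = 1/6 ✓; 3 stages ⇒ order 3.

3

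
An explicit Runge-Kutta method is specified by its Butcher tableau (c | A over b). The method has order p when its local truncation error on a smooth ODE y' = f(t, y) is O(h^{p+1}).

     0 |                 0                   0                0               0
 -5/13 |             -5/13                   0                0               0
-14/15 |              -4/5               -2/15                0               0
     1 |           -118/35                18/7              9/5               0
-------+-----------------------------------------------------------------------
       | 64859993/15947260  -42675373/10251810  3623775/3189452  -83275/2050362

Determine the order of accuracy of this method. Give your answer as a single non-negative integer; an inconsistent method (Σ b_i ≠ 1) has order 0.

3

b = (64859993/15947260, -42675373/10251810, 3623775/3189452, -83275/2050362)
c = (0, -5/13, -14/15, 1)
Ac = (0, 0, 2/39, -6072/2275)
Σ b_i: 64859993/15947260·1 + (-42675373/10251810)·1 + 3623775/3189452·1 + (-83275/2050362)·1 = 1 ✓
b·c: (-42675373/10251810)·(-5/13) + 3623775/3189452·(-14/15) + (-83275/2050362)·1 = 1/2 ✓
b·c²: (-42675373/10251810)·25/169 + 3623775/3189452·196/225 + (-83275/2050362)·1 = 1/3 ✓
b·Ac: 3623775/3189452·2/39 + (-83275/2050362)·(-6072/2275) = 1/6 ✓
b·c³: (-42675373/10251810)·(-125/2197) + 3623775/3189452·(-2744/3375) + (-83275/2050362)·1 = -48479983/66636765 ≠ 1/4 ⇒ order 3.
b·(c∘Ac): 3623775/3189452·(-28/585) + (-83275/2050362)·(-6072/2275) = 559959/10365719 ≠ 1/8
b·Ac²: 3623775/3189452·(-10/507) + (-83275/2050362)·288118/147875 = -1041001/10251810 ≠ 1/12
b·A²c: (-83275/2050362)·6/65 = -16655/4442451 ≠ 1/24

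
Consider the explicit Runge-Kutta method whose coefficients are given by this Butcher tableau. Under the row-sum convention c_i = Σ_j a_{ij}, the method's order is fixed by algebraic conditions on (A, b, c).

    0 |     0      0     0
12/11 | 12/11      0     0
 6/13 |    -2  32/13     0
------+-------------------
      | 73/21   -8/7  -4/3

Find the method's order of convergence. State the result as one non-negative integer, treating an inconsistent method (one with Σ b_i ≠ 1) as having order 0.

b = (73/21, -8/7, -4/3)
c = (0, 12/11, 6/13)
Ac = (0, 0, 384/143)
Σ b_i: 73/21·1 + (-8/7)·1 + (-4/3)·1 = 1 ✓
b·c: (-8/7)·12/11 + (-4/3)·6/13 = -1864/1001 ≠ 1/2 ⇒ order 1.

1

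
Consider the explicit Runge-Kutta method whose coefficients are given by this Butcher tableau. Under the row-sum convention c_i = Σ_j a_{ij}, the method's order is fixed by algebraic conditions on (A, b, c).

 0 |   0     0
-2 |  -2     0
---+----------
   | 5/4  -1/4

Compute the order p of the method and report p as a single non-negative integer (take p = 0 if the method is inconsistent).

b = (5/4, -1/4)
c = (0, -2)
Σ b_i: 5/4·1 + (-1/4)·1 = 1 ✓
b·c: (-1/4)·(-2) = 1/2 ✓; 2 stages ⇒ order 2.

2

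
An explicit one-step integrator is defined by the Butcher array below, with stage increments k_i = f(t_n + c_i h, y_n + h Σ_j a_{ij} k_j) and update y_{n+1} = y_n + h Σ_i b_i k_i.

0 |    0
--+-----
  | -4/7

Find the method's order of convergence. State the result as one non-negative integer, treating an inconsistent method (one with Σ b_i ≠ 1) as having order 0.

b = (-4/7)
c = (0)
Σ b_i: (-4/7)·1 = -4/7 ≠ 1 ⇒ order 0.

0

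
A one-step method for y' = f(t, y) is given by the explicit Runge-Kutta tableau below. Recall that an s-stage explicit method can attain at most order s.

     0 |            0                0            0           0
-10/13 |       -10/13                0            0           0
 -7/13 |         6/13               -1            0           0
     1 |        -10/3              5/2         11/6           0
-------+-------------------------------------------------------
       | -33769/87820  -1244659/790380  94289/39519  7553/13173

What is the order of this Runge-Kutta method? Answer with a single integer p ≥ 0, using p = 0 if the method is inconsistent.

b = (-33769/87820, -1244659/790380, 94289/39519, 7553/13173)
c = (0, -10/13, -7/13, 1)
Ac = (0, 0, 10/13, -227/78)
Σ b_i: (-33769/87820)·1 + (-1244659/790380)·1 + 94289/39519·1 + 7553/13173·1 = 1 ✓
b·c: (-1244659/790380)·(-10/13) + 94289/39519·(-7/13) + 7553/13173·1 = 1/2 ✓
b·c²: (-1244659/790380)·100/169 + 94289/39519·49/169 + 7553/13173·1 = 1/3 ✓
b·Ac: 94289/39519·10/13 + 7553/13173·(-227/78) = 1/6 ✓
b·c³: (-1244659/790380)·(-1000/2197) + 94289/39519·(-343/2197) + 7553/13173·1 = 2042914/2226237 ≠ 1/4 ⇒ order 3.
b·(c∘Ac): 94289/39519·(-70/169) + 7553/13173·(-227/78) = -2729951/1027494 ≠ 1/8
b·Ac²: 94289/39519·(-100/169) + 7553/13173·2039/1014 = -2273/8782 ≠ 1/12
b·A²c: 7553/13173·55/39 = 31955/39519 ≠ 1/24

3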